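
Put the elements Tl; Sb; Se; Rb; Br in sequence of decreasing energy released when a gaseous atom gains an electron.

Electron affinity generally becomes more exothermic across a period toward the halogens and less exothermic down a group.
Here both period and group differ, so the two effects have to be weighed against each other.
Rb > Tl: period and group pull opposite ways; the down-group shift dominates (47 vs 19 kJ/mol).
Sb > Rb: Sb lies to the right of Rb in period 5, so the across-period effect alone puts Sb higher.
Se > Sb: relative to Sb, both the across-period and down-group shifts push Se's electron affinity up.
Br > Se: both are in period 4; the period trend gives Br the larger value.
Approximate values (kJ/mol): Se 195, Br 325, Rb 47, Sb 103, Tl 19.
So from highest to lowest: Br > Se > Sb > Rb > Tl.

Br > Se > Sb > Rb > Tl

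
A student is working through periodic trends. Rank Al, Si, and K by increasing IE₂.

Si, Al, K

Consider each +1 ion: Al⁺ still has 2 valence electrons; Si⁺ still has 3 valence electrons; K⁺ is the bare [Ar] core.
Pulling an electron out of a noble-gas core costs far more than removing a remaining valence electron, so K sits at the high end of IE_2.
Valence configurations: Al⁺ [Ne]3s², Si⁺ [Ne]3s²3p¹.
Si⁺ loses a lone 3p electron whereas Al⁺ must break into a filled 3s² pair, so IE_2(Al) > IE_2(Si) even though Si has the higher nuclear charge.
Approximate IE_2 values (kJ/mol): Al 1817, Si 1577, K 3052.
Hence IE_2: Si < Al < K.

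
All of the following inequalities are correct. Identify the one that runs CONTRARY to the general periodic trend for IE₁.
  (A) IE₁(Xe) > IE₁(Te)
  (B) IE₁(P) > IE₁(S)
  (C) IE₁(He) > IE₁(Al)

The general trend: IE₁ increases across a period and decreases down a group.
(A) Xe (period 5, group 18) vs Te (period 5, group 16): the stated order agrees with the simple trend.
(B) P (period 3, group 15) vs S (period 3, group 16): the stated order contradicts the simple trend.
(C) He (period 1, group 18) vs Al (period 3, group 13): the stated order agrees with the simple trend.
The exception is (B): S (3p⁴) ionizes more easily than half-filled P (3p³) because the paired 3p electron in S is pushed out by e⁻–e⁻ repulsion.

(B)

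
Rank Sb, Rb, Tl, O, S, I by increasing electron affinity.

EA tends to increase across a period and decrease down a group, though the pattern is less regular than for IE or radius.
Here both period and group differ, so the two effects have to be weighed against each other.
Rb > Tl: the two effects oppose for this pair; the down-group effect wins (47 vs 19 kJ/mol).
Sb > Rb: Sb lies to the right of Rb in period 5, so the across-period effect alone puts Sb higher.
O > Sb: relative to Sb, both the across-period and down-group shifts push O's electron affinity up.
S > O: this pair runs against the simple trend — see the exception note.
I > S: the two effects oppose for this pair; the across-period effect wins (295 vs 200 kJ/mol).
Note the exception: S has a higher electron affinity than O, contrary to the simple trend — the compact 2p subshell of O repels the added electron more than S's larger 3p does.
Tabulated electron affinity (kJ/mol): O 141, S 200, Rb 47, Sb 103, I 295, Tl 19.
So from lowest to highest: Tl < Rb < Sb < O < S < I.

Tl < Rb < Sb < O < S < I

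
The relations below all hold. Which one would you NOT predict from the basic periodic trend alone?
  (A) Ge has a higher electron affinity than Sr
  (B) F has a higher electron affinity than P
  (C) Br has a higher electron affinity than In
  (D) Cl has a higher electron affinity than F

The general trend: electron affinity increases across a period and decreases down a group.
(A) Ge (period 4, group 14) vs Sr (period 5, group 2): the stated order agrees with the simple trend.
(B) F (period 2, group 17) vs P (period 3, group 15): the stated order agrees with the simple trend.
(C) Br (period 4, group 17) vs In (period 5, group 13): the stated order agrees with the simple trend.
(D) Cl (period 3, group 17) vs F (period 2, group 17): the stated order contradicts the simple trend.
The exception is (D): F's small 2p subshell makes the incoming electron feel strong e⁻–e⁻ repulsion, so Cl actually releases more energy on gaining an electron.

(D)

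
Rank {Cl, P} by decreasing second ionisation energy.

Cl > P

After 1 electron has been removed, what remains? Cl⁺ still has 6 valence electrons; P⁺ still has 4 valence electrons.
All are still removing valence electrons, so compare the +1 ions as you would atoms: IE_2 generally rises across a period (higher Z_eff) and falls down a group (larger shell), subject to the usual subshell exceptions.
Valence configurations: Cl⁺ [Ne]3s²3p⁴, P⁺ [Ne]3s²3p².
Tabulated IE_2 (kJ/mol): Cl 2298, P 1907.
So the second ionization energies run P < Cl.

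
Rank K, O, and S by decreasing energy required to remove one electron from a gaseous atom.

O > S > K

First ionization energy rises across a period (greater Z_eff holds electrons more tightly) and falls down a group (valence electrons are farther from the nucleus).
Neither a single period nor a single group — weigh both effects.
S > K: relative to K, both the across-period and down-group shifts push S's first ionization energy up.
O > S: O sits above S in group 16, so the down-group effect alone puts O higher.
Tabulated first ionization energy (kJ/mol): O 1314, S 1000, K 419.
So from highest to lowest: O > S > K.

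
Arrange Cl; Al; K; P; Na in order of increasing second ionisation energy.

Al < P < Cl < K < Na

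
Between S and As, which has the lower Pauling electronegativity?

S is in period 3, group 16; As is in period 4, group 15.
Smaller atoms with higher effective nuclear charge are more electronegative.
Here both period and group differ, so the two effects have to be weighed against each other.
S > As: both effects reinforce here, so S is clearly the higher of the two.
Approximate values (Pauling): S 2.58, As 2.18.
So As has the lower Pauling electronegativity (As < S).

As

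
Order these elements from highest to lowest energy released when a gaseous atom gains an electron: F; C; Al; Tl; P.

F > C > P > Al > Tl

C is in period 2, group 14; F is in period 2, group 17; Al is in period 3, group 13; P is in period 3, group 15; Tl is in period 6, group 13.
Atoms with high Z_eff and room in the valence shell (especially the halogens) have the most exothermic electron affinities.
Here both period and group differ, so the two effects have to be weighed against each other.
Al > Tl: Al sits above Tl in group 13, so the down-group effect alone puts Al higher.
P > Al: both are in period 3; the period trend gives P the larger value.
C > P: the two effects oppose for this pair; the down-group effect wins (122 vs 72 kJ/mol).
F > C: both are in period 2; the period trend gives F the larger value.
For reference (kJ/mol): C 122, F 328, Al 42, P 72, Tl 19.
So from highest to lowest: F > C > P > Al > Tl.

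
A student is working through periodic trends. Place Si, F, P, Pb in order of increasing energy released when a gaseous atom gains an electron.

Pb < P < Si < F

F is in period 2, group 17; Si is in period 3, group 14; P is in period 3, group 15; Pb is in period 6, group 14.
EA tends to increase across a period and decrease down a group, though the pattern is less regular than for IE or radius.
Here both period and group differ, so the two effects have to be weighed against each other.
P > Pb: both effects reinforce here, so P is clearly the higher of the two.
Si > P: this pair runs against the simple trend — see the exception note.
F > Si: relative to Si, both the across-period and down-group shifts push F's electron affinity up.
Note the exception: Si has a higher electron affinity than P, contrary to the simple trend — adding an electron to P's half-filled 3p³ is unfavourable, so Si (3p²) has the more exothermic EA.
Tabulated electron affinity (kJ/mol): F 328, Si 134, P 72, Pb 35.
So from lowest to highest: Pb < P < Si < F.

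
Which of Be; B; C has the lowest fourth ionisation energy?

C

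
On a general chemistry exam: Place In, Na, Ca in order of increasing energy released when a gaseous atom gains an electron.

Ca < In < Na

Na is in period 3, group 1; Ca is in period 4, group 2; In is in period 5, group 13.
EA tends to increase across a period and decrease down a group, though the pattern is less regular than for IE or radius.
A diagonal step moves right (one effect) and down (the opposite effect) at once.
In > Ca: period and group pull opposite ways; the across-period shift dominates (29 vs 2 kJ/mol).
Na > In: period and group pull opposite ways; the down-group shift dominates (53 vs 29 kJ/mol).
For reference (kJ/mol): Na 53, Ca 2, In 29.
So from lowest to highest: Ca < In < Na.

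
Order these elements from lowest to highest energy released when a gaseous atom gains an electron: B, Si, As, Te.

B < As < Si < Te

B is in period 2, group 13; Si is in period 3, group 14; As is in period 4, group 15; Te is in period 5, group 16.
Electron affinity generally becomes more exothermic across a period toward the halogens and less exothermic down a group.
These sit on a diagonal, where the across-period and down-group effects partly cancel.
As > B: period and group pull opposite ways; the across-period shift dominates (78 vs 27 kJ/mol).
Si > As: the two effects oppose for this pair; the down-group effect wins (134 vs 78 kJ/mol).
Te > Si: the two effects oppose for this pair; the across-period effect wins (190 vs 134 kJ/mol).
Tabulated electron affinity (kJ/mol): B 27, Si 134, As 78, Te 190.
So from lowest to highest: B < As < Si < Te.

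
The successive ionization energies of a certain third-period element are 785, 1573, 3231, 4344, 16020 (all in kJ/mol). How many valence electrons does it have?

Look for the largest jump between consecutive ionization energies: IE5/IE4 ≈ 3.7, far larger than any earlier ratio.
That jump marks the point where a core electron is being removed. So the atom has 4 valence electrons.

4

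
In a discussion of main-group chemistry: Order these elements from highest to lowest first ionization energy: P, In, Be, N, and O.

N, O, P, Be, In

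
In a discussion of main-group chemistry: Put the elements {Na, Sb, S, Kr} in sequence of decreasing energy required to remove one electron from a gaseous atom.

Kr > S > Sb > Na

Na is in period 3, group 1; S is in period 3, group 16; Kr is in period 4, group 18; Sb is in period 5, group 15.
IE₁ increases left→right with effective nuclear charge and decreases top→bottom as the valence shell moves farther out.
These span different periods and groups, so the two trends combine.
Sb > Na: the two effects oppose for this pair; the across-period effect wins (831 vs 496 kJ/mol).
S > Sb: both effects reinforce here, so S is clearly the higher of the two.
Kr > S: period and group pull opposite ways; the across-period shift dominates (1351 vs 1000 kJ/mol).
Tabulated first ionization energy (kJ/mol): Na 496, S 1000, Kr 1351, Sb 831.
So from highest to lowest: Kr > S > Sb > Na.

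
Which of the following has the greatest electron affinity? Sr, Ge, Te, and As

Te

Ge is in period 4, group 14; As is in period 4, group 15; Sr is in period 5, group 2; Te is in period 5, group 16.
Electron affinity generally becomes more exothermic across a period toward the halogens and less exothermic down a group.
Neither a single period nor a single group — weigh both effects.
As > Sr: relative to Sr, both the across-period and down-group shifts push As's electron affinity up.
Ge > As: this pair runs against the simple trend — see the exception note.
Te > Ge: period and group pull opposite ways; the across-period shift dominates (190 vs 119 kJ/mol).
Note the exception: Ge has a higher electron affinity than As, contrary to the simple trend — adding an electron to As's half-filled 4p³ is unfavourable, so Ge (4p²) has the more exothermic EA.
Tabulated electron affinity (kJ/mol): Ge 119, As 78, Sr 5, Te 190.
The greatest electron affinity among these belongs to Te.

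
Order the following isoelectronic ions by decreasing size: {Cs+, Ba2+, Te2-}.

All of these have 54 electrons, so size is governed by nuclear charge alone: the more protons, the stronger the pull on the same electron cloud, and the smaller the ion.
Nuclear charges: Ba2+ (Z=56), Cs+ (Z=55), Te2- (Z=52).
Largest to smallest: Te2- > Cs+ > Ba2+.

Te2-, Cs+, Ba2+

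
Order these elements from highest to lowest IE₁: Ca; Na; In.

Ca > In > Na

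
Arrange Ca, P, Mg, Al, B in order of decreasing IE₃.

Mg > Ca > B > P > Al

IE_3 is the cost of taking one more electron from the +2 cation: Ca²⁺ is the bare [Ar] core; P²⁺ still has 3 valence electrons; Mg²⁺ is the bare [Ne] core; Al²⁺ still has 1 valence electron; B²⁺ still has 1 valence electron.
Core electrons are held far more tightly than valence electrons, so Ca and Mg top the IE_3 order.
Valence configurations: P²⁺ [Ne]3s²3p¹, Al²⁺ [Ne]3s¹, B²⁺ [He]2s¹.
Approximate IE_3 values (kJ/mol): Ca 4912, P 2914, Mg 7733, Al 2745, B 3660.
Overall IE_3 order: Al < P < B < Ca < Mg.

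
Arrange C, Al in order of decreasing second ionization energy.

Consider each +1 ion: C⁺ still has 3 valence electrons; Al⁺ still has 2 valence electrons.
All are still removing valence electrons, so compare the +1 ions as you would atoms: IE_2 generally rises across a period (higher Z_eff) and falls down a group (larger shell), subject to the usual subshell exceptions.
Valence configurations: C⁺ [He]2s²2p¹, Al⁺ [Ne]3s².
Tabulated IE_2 (kJ/mol): C 2353, Al 1817.
Putting it together, IE_2: Al < C.

C > Al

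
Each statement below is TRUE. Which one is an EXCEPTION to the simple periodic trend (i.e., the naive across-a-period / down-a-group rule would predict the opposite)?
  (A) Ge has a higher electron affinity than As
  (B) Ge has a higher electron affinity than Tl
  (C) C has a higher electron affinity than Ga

The general trend: electron affinity increases across a period and decreases down a group.
(A) Ge (period 4, group 14) vs As (period 4, group 15): the stated order contradicts the simple trend.
(B) Ge (period 4, group 14) vs Tl (period 6, group 13): the stated order agrees with the simple trend.
(C) C (period 2, group 14) vs Ga (period 4, group 13): the stated order agrees with the simple trend.
The exception is (A): adding an electron to As's half-filled 4p³ is unfavourable, so Ge (4p²) has the more exothermic EA.

(A)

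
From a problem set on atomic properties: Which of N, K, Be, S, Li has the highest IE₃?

The third ionization energy removes an electron from the +2 ion. For each element: N²⁺ still has 3 valence electrons; K²⁺ is already 1 electron into the core; Be²⁺ is the bare [He] core; S²⁺ still has 4 valence electrons; Li²⁺ is already 1 electron into the core.
Usually core removal costs more than valence removal, but here the competition is close: a tightly held n=2 valence electron can cost more to remove than an n=3 core electron, so the actual values have to decide it.
Valence configurations: N²⁺ [He]2s²2p¹, S²⁺ [Ne]3s²3p².
Tabulated IE_3 (kJ/mol): N 4578, K 4420, Be 14849, S 3357, Li 11815.
Putting it together, IE_3: S < K < N < Li < Be.

Be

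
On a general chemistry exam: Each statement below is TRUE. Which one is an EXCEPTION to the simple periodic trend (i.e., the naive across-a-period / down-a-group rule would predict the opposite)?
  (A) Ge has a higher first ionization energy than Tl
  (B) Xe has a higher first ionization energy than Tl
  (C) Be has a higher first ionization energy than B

(C)

The general trend: first ionization energy increases across a period and decreases down a group.
(A) Ge (period 4, group 14) vs Tl (period 6, group 13): the stated order agrees with the simple trend.
(B) Xe (period 5, group 18) vs Tl (period 6, group 13): the stated order agrees with the simple trend.
(C) Be (period 2, group 2) vs B (period 2, group 13): the stated order contradicts the simple trend.
The exception is (C): removing B's lone 2p electron is easier than breaking Be's filled 2s².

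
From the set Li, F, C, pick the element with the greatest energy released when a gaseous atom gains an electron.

Li is in period 2, group 1; C is in period 2, group 14; F is in period 2, group 17.
Electron affinity generally becomes more exothermic across a period toward the halogens and less exothermic down a group.
All lie in period 2, so electron affinity increases left to right.
The greatest energy released when a gaseous atom gains an electron among these belongs to F.

F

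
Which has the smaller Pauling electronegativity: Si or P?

Smaller atoms with higher effective nuclear charge are more electronegative.
All lie in period 3, so electronegativity increases left to right.
So Si has the smaller Pauling electronegativity (Si < P).

Si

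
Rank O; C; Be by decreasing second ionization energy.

O > C > Be

IE_2 is the cost of taking one more electron from the +1 cation: O⁺ still has 5 valence electrons; C⁺ still has 3 valence electrons; Be⁺ still has 1 valence electron.
All are still removing valence electrons, so compare the +1 ions as you would atoms: IE_2 generally rises across a period (higher Z_eff) and falls down a group (larger shell), subject to the usual subshell exceptions.
Valence configurations: O⁺ [He]2s²2p³, C⁺ [He]2s²2p¹, Be⁺ [He]2s¹.
The numbers (kJ/mol): O 3388, C 2353, Be 1757.
Overall IE_2 order: Be < C < O.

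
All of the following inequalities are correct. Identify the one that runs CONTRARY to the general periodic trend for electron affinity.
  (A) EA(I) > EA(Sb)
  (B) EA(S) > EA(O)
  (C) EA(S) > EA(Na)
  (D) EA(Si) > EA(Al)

The general trend: electron affinity increases across a period and decreases down a group.
(A) I (period 5, group 17) vs Sb (period 5, group 15): the stated order agrees with the simple trend.
(B) S (period 3, group 16) vs O (period 2, group 16): the stated order contradicts the simple trend.
(C) S (period 3, group 16) vs Na (period 3, group 1): the stated order agrees with the simple trend.
(D) Si (period 3, group 14) vs Al (period 3, group 13): the stated order agrees with the simple trend.
The exception is (B): the compact 2p subshell of O repels the added electron more than S's larger 3p does.

(B)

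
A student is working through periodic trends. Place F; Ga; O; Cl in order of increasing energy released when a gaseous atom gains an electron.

O is in period 2, group 16; F is in period 2, group 17; Cl is in period 3, group 17; Ga is in period 4, group 13.
Adding an electron releases more energy for atoms nearer the top right (short of the noble gases).
These span different periods and groups, so the two trends combine.
O > Ga: both effects reinforce here, so O is clearly the higher of the two.
F > O: both are in period 2; the period trend gives F the larger value.
Cl > F: this pair runs against the simple trend — see the exception note.
Note the exception: Cl has a higher electron affinity than F, contrary to the simple trend — F's small 2p subshell makes the incoming electron feel strong e⁻–e⁻ repulsion, so Cl actually releases more energy on gaining an electron.
Tabulated electron affinity (kJ/mol): O 141, F 328, Cl 349, Ga 29.
So from lowest to highest: Ga < O < F < Cl.

Ga < O < F < Cl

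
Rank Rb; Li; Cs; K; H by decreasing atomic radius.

H is in period 1, group 1; Li is in period 2, group 1; K is in period 4, group 1; Rb is in period 5, group 1; Cs is in period 6, group 1.
Atomic radius shrinks across a period as nuclear charge pulls the same shell inward, and grows down a group as new shells are added.
All are in group 1, so atomic radius increases down the group.
So from largest to smallest: Cs > Rb > K > Li > H.

Cs > Rb > K > Li > H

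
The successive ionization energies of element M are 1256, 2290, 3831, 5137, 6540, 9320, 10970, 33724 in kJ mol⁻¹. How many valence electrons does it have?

Look for the largest jump between consecutive ionization energies: IE8/IE7 ≈ 3.1, far larger than any earlier ratio.
That jump marks the point where a core electron is being removed. So the atom has 7 valence electrons.

7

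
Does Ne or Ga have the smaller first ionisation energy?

Ne is in period 2, group 18; Ga is in period 4, group 13.
Across a period the outer electron is held more tightly (higher IE₁); down a group it sits in a higher shell, more shielded, and comes off more easily.
These span different periods and groups, so the two trends combine.
Ne > Ga: both effects reinforce here, so Ne is clearly the higher of the two.
Tabulated first ionization energy (kJ/mol): Ne 2081, Ga 579.
So Ga has the smaller first ionisation energy (Ga < Ne).

Ga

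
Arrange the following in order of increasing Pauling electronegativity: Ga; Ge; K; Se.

K < Ga < Ge < Se

K is in period 4, group 1; Ga is in period 4, group 13; Ge is in period 4, group 14; Se is in period 4, group 16.
Electronegativity increases across a period and decreases down a group, tracking effective nuclear charge and atomic size.
All lie in period 4, so electronegativity increases left to right.
So from lowest to highest: K < Ga < Ge < Se.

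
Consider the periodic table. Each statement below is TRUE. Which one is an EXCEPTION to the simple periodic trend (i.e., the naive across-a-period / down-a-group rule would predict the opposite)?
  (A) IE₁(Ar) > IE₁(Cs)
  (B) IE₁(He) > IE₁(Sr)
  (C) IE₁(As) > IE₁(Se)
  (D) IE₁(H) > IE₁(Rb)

(C)

The general trend: first ionisation energy increases across a period and decreases down a group.
(A) Ar (period 3, group 18) vs Cs (period 6, group 1): the stated order agrees with the simple trend.
(B) He (period 1, group 18) vs Sr (period 5, group 2): the stated order agrees with the simple trend.
(C) As (period 4, group 15) vs Se (period 4, group 16): the stated order contradicts the simple trend.
(D) H (period 1, group 1) vs Rb (period 5, group 1): the stated order agrees with the simple trend.
The exception is (C): Se (4p⁴) ionizes more easily than half-filled As (4p³).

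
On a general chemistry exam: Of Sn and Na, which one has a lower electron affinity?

Na

Na is in period 3, group 1; Sn is in period 5, group 14.
Adding an electron releases more energy for atoms nearer the top right (short of the noble gases).
Neither a single period nor a single group — weigh both effects.
Sn > Na: the two effects oppose for this pair; the across-period effect wins (107 vs 53 kJ/mol).
Tabulated electron affinity (kJ/mol): Na 53, Sn 107.
So Na has the lower electron affinity (Na < Sn).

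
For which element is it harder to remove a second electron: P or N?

The second ionization energy removes an electron from the +1 ion. For each element: P⁺ still has 4 valence electrons; N⁺ still has 4 valence electrons.
All are still removing valence electrons, so compare the +1 ions as you would atoms: IE_2 generally rises across a period (higher Z_eff) and falls down a group (larger shell), subject to the usual subshell exceptions.
Valence configurations: P⁺ [Ne]3s²3p², N⁺ [He]2s²2p².
Approximate IE_2 values (kJ/mol): P 1907, N 2856.
Hence IE_2: P < N.

N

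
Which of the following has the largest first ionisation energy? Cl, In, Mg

Mg is in period 3, group 2; Cl is in period 3, group 17; In is in period 5, group 13.
Removing the outermost electron gets harder across a period and easier down a group.
Neither a single period nor a single group — weigh both effects.
Mg > In: period and group pull opposite ways; the down-group shift dominates (738 vs 558 kJ/mol).
Cl > Mg: both are in period 3; the period trend gives Cl the larger value.
For reference (kJ/mol): Mg 738, Cl 1251, In 558.
The largest first ionisation energy among these belongs to Cl.

Cl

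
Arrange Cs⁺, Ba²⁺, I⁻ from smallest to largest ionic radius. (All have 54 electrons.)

All of these have 54 electrons, so size is governed by nuclear charge alone: the more protons, the stronger the pull on the same electron cloud, and the smaller the ion.
Nuclear charges: Ba²⁺ (Z=56), Cs⁺ (Z=55), I⁻ (Z=53).
Smallest to largest: Ba²⁺ < Cs⁺ < I⁻.

Ba²⁺ < Cs⁺ < I⁻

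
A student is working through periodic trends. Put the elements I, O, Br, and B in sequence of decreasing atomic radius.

I > Br > B > O

B is in period 2, group 13; O is in period 2, group 16; Br is in period 4, group 17; I is in period 5, group 17.
Atomic radius shrinks across a period as nuclear charge pulls the same shell inward, and grows down a group as new shells are added.
Neither a single period nor a single group — weigh both effects.
B > O: B lies to the left of O in period 2, so the across-period effect alone puts B larger.
Br > B: the two effects oppose for this pair; the down-group effect wins (114 vs 85 pm).
I > Br: they share group 17; the group trend gives I the larger value.
Tabulated atomic radius (pm): B 85, O 63, Br 114, I 133.
So from largest to smallest: I > Br > B > O.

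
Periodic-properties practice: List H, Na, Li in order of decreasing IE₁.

H > Li > Na

H is in period 1, group 1; Li is in period 2, group 1; Na is in period 3, group 1.
IE₁ increases left→right with effective nuclear charge and decreases top→bottom as the valence shell moves farther out.
All are in group 1, so first ionization energy increases up the group.
So from highest to lowest: H > Li > Na.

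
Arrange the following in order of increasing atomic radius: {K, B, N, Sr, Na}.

N < B < Na < Sr < K

B is in period 2, group 13; N is in period 2, group 15; Na is in period 3, group 1; K is in period 4, group 1; Sr is in period 5, group 2.
Moving right in a period, electrons are added to the same shell under a stronger nuclear pull, so atoms get smaller; moving down, a new shell is opened and atoms get larger.
Neither a single period nor a single group — weigh both effects.
B > N: both are in period 2; the period trend gives B the larger value.
Na > B: relative to B, both the across-period and down-group shifts push Na's atomic radius up.
Sr > Na: the two effects oppose for this pair; the down-group effect wins (185 vs 155 pm).
K > Sr: the two effects oppose for this pair; the across-period effect wins (196 vs 185 pm).
Tabulated atomic radius (pm): B 85, N 71, Na 155, K 196, Sr 185.
So from smallest to largest: N < B < Na < Sr < K.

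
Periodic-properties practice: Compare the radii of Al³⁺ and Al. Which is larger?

Al

Forming Al³⁺ removes 3 electrons from Al. Fewer electrons for the same nuclear charge means less shielding and a higher Z_eff on the remaining electrons, and for main-group metals the entire outer shell is lost.
A cation is smaller than its parent atom: Al³⁺ < Al.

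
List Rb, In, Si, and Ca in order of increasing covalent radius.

Si < In < Ca < Rb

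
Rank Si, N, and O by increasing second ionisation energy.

The second ionization energy removes an electron from the +1 ion. For each element: Si⁺ still has 3 valence electrons; N⁺ still has 4 valence electrons; O⁺ still has 5 valence electrons.
All are still removing valence electrons, so compare the +1 ions as you would atoms: IE_2 generally rises across a period (higher Z_eff) and falls down a group (larger shell), subject to the usual subshell exceptions.
Valence configurations: Si⁺ [Ne]3s²3p¹, N⁺ [He]2s²2p², O⁺ [He]2s²2p³.
Approximate IE_2 values (kJ/mol): Si 1577, N 2856, O 3388.
Hence IE_2: Si < N < O.

Si < N < O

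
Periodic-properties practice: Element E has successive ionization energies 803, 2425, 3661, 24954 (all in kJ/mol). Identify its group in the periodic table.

Look for the largest jump between consecutive ionization energies: IE4/IE3 ≈ 6.8, far larger than any earlier ratio.
That jump marks the point where a core electron is being removed. So the atom has 3 valence electrons.
A main-group element with 3 valence electrons is in group 13.

Group 13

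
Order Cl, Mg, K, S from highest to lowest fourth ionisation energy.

The fourth ionization energy removes an electron from the +3 ion. For each element: Cl³⁺ still has 4 valence electrons; Mg³⁺ is already 1 electron into the core; K³⁺ is already 2 electrons into the core; S³⁺ still has 3 valence electrons.
Pulling an electron out of a noble-gas core costs far more than removing a remaining valence electron, so K and Mg sit at the high end of IE_4.
Valence configurations: Cl³⁺ [Ne]3s²3p², S³⁺ [Ne]3s²3p¹.
The numbers (kJ/mol): Cl 5159, Mg 10543, K 5877, S 4556.
Putting it together, IE_4: S < Cl < K < Mg.

Mg > K > Cl > S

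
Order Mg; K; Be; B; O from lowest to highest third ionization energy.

B, K, O, Mg, Be

After 2 electrons have been removed, what remains? Mg²⁺ is the bare [Ne] core; K²⁺ is already 1 electron into the core; Be²⁺ is the bare [He] core; B²⁺ still has 1 valence electron; O²⁺ still has 4 valence electrons.
Usually core removal costs more than valence removal, but here the competition is close: a tightly held n=2 valence electron can cost more to remove than an n=3 core electron, so the actual values have to decide it.
Valence configurations: B²⁺ [He]2s¹, O²⁺ [He]2s²2p².
Approximate IE_3 values (kJ/mol): Mg 7733, K 4420, Be 14849, B 3660, O 5300.
Putting it together, IE_3: B < K < O < Mg < Be.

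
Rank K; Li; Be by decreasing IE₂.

Consider each +1 ion: K⁺ is the bare [Ar] core; Li⁺ is the bare [He] core; Be⁺ still has 1 valence electron.
Breaking into a closed-shell core is much more expensive than removing a leftover valence electron — K and Li have the largest IE_2 here.
Approximate IE_2 values (kJ/mol): K 3052, Li 7298, Be 1757.
Overall IE_2 order: Be < K < Li.

Li > K > Be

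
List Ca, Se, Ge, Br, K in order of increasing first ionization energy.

K < Ca < Ge < Se < Br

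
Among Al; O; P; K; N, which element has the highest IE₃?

O

IE_3 is the cost of taking one more electron from the +2 cation: Al²⁺ still has 1 valence electron; O²⁺ still has 4 valence electrons; P²⁺ still has 3 valence electrons; K²⁺ is already 1 electron into the core; N²⁺ still has 3 valence electrons.
Usually core removal costs more than valence removal, but here the competition is close: a tightly held n=2 valence electron can cost more to remove than an n=3 core electron, so the actual values have to decide it.
Valence configurations: Al²⁺ [Ne]3s¹, O²⁺ [He]2s²2p², P²⁺ [Ne]3s²3p¹, N²⁺ [He]2s²2p¹.
Tabulated IE_3 (kJ/mol): Al 2745, O 5300, P 2914, K 4420, N 4578.
Putting it together, IE_3: Al < P < K < N < O.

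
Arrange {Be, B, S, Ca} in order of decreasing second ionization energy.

B > S > Be > Ca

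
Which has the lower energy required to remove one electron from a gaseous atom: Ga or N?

Ga

N is in period 2, group 15; Ga is in period 4, group 13.
First ionization energy rises across a period (greater Z_eff holds electrons more tightly) and falls down a group (valence electrons are farther from the nucleus).
These span different periods and groups, so the two trends combine.
N > Ga: both effects reinforce here, so N is clearly the higher of the two.
For reference (kJ/mol): N 1402, Ga 579.
So Ga has the lower energy required to remove one electron from a gaseous atom (Ga < N).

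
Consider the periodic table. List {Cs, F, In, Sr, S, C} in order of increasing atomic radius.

C is in period 2, group 14; F is in period 2, group 17; S is in period 3, group 16; Sr is in period 5, group 2; In is in period 5, group 13; Cs is in period 6, group 1.
Atomic radius shrinks across a period as nuclear charge pulls the same shell inward, and grows down a group as new shells are added.
Neither a single period nor a single group — weigh both effects.
C > F: C lies to the left of F in period 2, so the across-period effect alone puts C larger.
S > C: the two effects oppose for this pair; the down-group effect wins (103 vs 75 pm).
In > S: both effects reinforce here, so In is clearly the larger of the two.
Sr > In: both are in period 5; the period trend gives Sr the larger value.
Cs > Sr: both effects reinforce here, so Cs is clearly the larger of the two.
For reference (pm): C 75, F 64, S 103, Sr 185, In 142, Cs 232.
So from smallest to largest: F < C < S < In < Sr < Cs.

F < C < S < In < Sr < Cs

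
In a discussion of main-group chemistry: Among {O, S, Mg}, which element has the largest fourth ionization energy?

Mg

Consider each +3 ion: O³⁺ still has 3 valence electrons; S³⁺ still has 3 valence electrons; Mg³⁺ is already 1 electron into the core.
Pulling an electron out of a noble-gas core costs far more than removing a remaining valence electron, so Mg sits at the high end of IE_4.
Valence configurations: O³⁺ [He]2s²2p¹, S³⁺ [Ne]3s²3p¹.
Approximate IE_4 values (kJ/mol): O 7469, S 4556, Mg 10543.
Putting it together, IE_4: S < O < Mg.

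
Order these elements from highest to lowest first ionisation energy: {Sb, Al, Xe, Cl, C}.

Cl > Xe > C > Sb > Al

C is in period 2, group 14; Al is in period 3, group 13; Cl is in period 3, group 17; Sb is in period 5, group 15; Xe is in period 5, group 18.
IE₁ increases left→right with effective nuclear charge and decreases top→bottom as the valence shell moves farther out.
Here both period and group differ, so the two effects have to be weighed against each other.
Sb > Al: the two effects oppose for this pair; the across-period effect wins (831 vs 578 kJ/mol).
C > Sb: the two effects oppose for this pair; the down-group effect wins (1086 vs 831 kJ/mol).
Xe > C: the two effects oppose for this pair; the across-period effect wins (1170 vs 1086 kJ/mol).
Cl > Xe: period and group pull opposite ways; the down-group shift dominates (1251 vs 1170 kJ/mol).
For reference (kJ/mol): C 1086, Al 578, Cl 1251, Sb 831, Xe 1170.
So from highest to lowest: Cl > Xe > C > Sb > Al.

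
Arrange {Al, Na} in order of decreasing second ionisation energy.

Na, Al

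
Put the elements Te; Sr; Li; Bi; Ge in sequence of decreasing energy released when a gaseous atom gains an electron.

Te > Ge > Bi > Li > Sr

Li is in period 2, group 1; Ge is in period 4, group 14; Sr is in period 5, group 2; Te is in period 5, group 16; Bi is in period 6, group 15.
Adding an electron releases more energy for atoms nearer the top right (short of the noble gases).
Here both period and group differ, so the two effects have to be weighed against each other.
Li > Sr: the two effects oppose for this pair; the down-group effect wins (60 vs 5 kJ/mol).
Bi > Li: the two effects oppose for this pair; the across-period effect wins (91 vs 60 kJ/mol).
Ge > Bi: period and group pull opposite ways; the down-group shift dominates (119 vs 91 kJ/mol).
Te > Ge: period and group pull opposite ways; the across-period shift dominates (190 vs 119 kJ/mol).
Tabulated electron affinity (kJ/mol): Li 60, Ge 119, Sr 5, Te 190, Bi 91.
So from highest to lowest: Te > Ge > Bi > Li > Sr.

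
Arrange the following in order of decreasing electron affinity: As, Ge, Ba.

Ge > As > Ba

Ge is in period 4, group 14; As is in period 4, group 15; Ba is in period 6, group 2.
Atoms with high Z_eff and room in the valence shell (especially the halogens) have the most exothermic electron affinities.
Neither a single period nor a single group — weigh both effects.
As > Ba: both effects reinforce here, so As is clearly the higher of the two.
Ge > As: this pair runs against the simple trend — see the exception note.
Note the exception: Ge has a higher electron affinity than As, contrary to the simple trend — adding an electron to As's half-filled 4p³ is unfavourable, so Ge (4p²) has the more exothermic EA.
Approximate values (kJ/mol): Ge 119, As 78, Ba 14.
So from highest to lowest: Ge > As > Ba.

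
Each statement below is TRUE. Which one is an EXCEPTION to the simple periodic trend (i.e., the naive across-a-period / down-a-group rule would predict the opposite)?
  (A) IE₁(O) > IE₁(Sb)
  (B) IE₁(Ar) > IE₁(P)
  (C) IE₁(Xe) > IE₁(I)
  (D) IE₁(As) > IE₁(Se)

The general trend: IE₁ increases across a period and decreases down a group.
(A) O (period 2, group 16) vs Sb (period 5, group 15): the stated order agrees with the simple trend.
(B) Ar (period 3, group 18) vs P (period 3, group 15): the stated order agrees with the simple trend.
(C) Xe (period 5, group 18) vs I (period 5, group 17): the stated order agrees with the simple trend.
(D) As (period 4, group 15) vs Se (period 4, group 16): the stated order contradicts the simple trend.
The exception is (D): Se (4p⁴) ionizes more easily than half-filled As (4p³).

(D)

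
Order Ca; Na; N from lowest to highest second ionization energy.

Consider each +1 ion: Ca⁺ still has 1 valence electron; Na⁺ is the bare [Ne] core; N⁺ still has 4 valence electrons.
Core electrons are held far more tightly than valence electrons, so Na tops the IE_2 order.
Valence configurations: Ca⁺ [Ar]4s¹, N⁺ [He]2s²2p².
Approximate IE_2 values (kJ/mol): Ca 1145, Na 4562, N 2856.
So the second ionization energies run Ca < N < Na.

Ca < N < Na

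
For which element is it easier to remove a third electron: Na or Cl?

After 2 electrons have been removed, what remains? Na²⁺ is already 1 electron into the core; Cl²⁺ still has 5 valence electrons.
Breaking into a closed-shell core is much more expensive than removing a leftover valence electron — Na has the largest IE_3 here.
The numbers (kJ/mol): Na 6910, Cl 3822.
Putting it together, IE_3: Cl < Na.

Cl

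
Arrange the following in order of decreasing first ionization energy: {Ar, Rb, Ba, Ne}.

Ne, Ar, Ba, Rb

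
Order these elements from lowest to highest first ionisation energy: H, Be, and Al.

H is in period 1, group 1; Be is in period 2, group 2; Al is in period 3, group 13.
IE₁ increases left→right with effective nuclear charge and decreases top→bottom as the valence shell moves farther out.
These sit on a diagonal, where the across-period and down-group effects partly cancel.
Be > Al: the two effects oppose for this pair; the down-group effect wins (900 vs 578 kJ/mol).
H > Be: the two effects oppose for this pair; the down-group effect wins (1312 vs 900 kJ/mol).
For reference (kJ/mol): H 1312, Be 900, Al 578.
So from lowest to highest: Al < Be < H.

Al < Be < H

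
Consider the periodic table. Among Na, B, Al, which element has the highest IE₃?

Na

After 2 electrons have been removed, what remains? Na²⁺ is already 1 electron into the core; B²⁺ still has 1 valence electron; Al²⁺ still has 1 valence electron.
Breaking into a closed-shell core is much more expensive than removing a leftover valence electron — Na has the largest IE_3 here.
Valence configurations: B²⁺ [He]2s¹, Al²⁺ [Ne]3s¹.
Approximate IE_3 values (kJ/mol): Na 6910, B 3660, Al 2745.
Putting it together, IE_3: Al < B < Na.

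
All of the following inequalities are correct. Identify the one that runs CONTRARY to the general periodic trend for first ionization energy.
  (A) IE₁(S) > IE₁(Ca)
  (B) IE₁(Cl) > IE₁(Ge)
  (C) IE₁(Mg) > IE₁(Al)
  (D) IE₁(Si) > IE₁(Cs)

(C)

The general trend: first ionization energy increases across a period and decreases down a group.
(A) S (period 3, group 16) vs Ca (period 4, group 2): the stated order agrees with the simple trend.
(B) Cl (period 3, group 17) vs Ge (period 4, group 14): the stated order agrees with the simple trend.
(C) Mg (period 3, group 2) vs Al (period 3, group 13): the stated order contradicts the simple trend.
(D) Si (period 3, group 14) vs Cs (period 6, group 1): the stated order agrees with the simple trend.
The exception is (C): Al's single 3p electron is easier to remove than one from Mg's filled 3s².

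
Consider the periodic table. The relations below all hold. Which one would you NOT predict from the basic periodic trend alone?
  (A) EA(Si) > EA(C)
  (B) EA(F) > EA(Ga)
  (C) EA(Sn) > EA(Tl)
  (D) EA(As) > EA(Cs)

(A)

The general trend: electron affinity increases across a period and decreases down a group.
(A) Si (period 3, group 14) vs C (period 2, group 14): the stated order contradicts the simple trend.
(B) F (period 2, group 17) vs Ga (period 4, group 13): the stated order agrees with the simple trend.
(C) Sn (period 5, group 14) vs Tl (period 6, group 13): the stated order agrees with the simple trend.
(D) As (period 4, group 15) vs Cs (period 6, group 1): the stated order agrees with the simple trend.
The exception is (A): Si's larger, more diffuse 3p orbitals accept an added electron slightly more readily than C's compact 2p.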